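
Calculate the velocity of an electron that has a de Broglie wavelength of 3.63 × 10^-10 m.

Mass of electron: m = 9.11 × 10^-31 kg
2.00 × 10^6 m/s

From the de Broglie relation λ = h/(mv), we solve for v:

v = h/(mλ)
v = (6.626 × 10^-34 J·s) / (9.11 × 10^-31 kg × 3.63 × 10^-10 m)
v = 2.00 × 10^6 m/s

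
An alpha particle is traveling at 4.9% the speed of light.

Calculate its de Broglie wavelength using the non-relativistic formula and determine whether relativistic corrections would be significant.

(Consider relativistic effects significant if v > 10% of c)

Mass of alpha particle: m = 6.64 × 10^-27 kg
No, relativistic corrections are not needed.

Using the non-relativistic de Broglie formula λ = h/(mv):

v = 4.9% × c = 1.469 × 10^7 m/s

λ = h/(mv)
λ = (6.626 × 10^-34 J·s) / (6.64 × 10^-27 kg × 1.469 × 10^7 m/s)
λ = 6.79 × 10^-15 m

Since v = 4.9% of c < 10% of c, relativistic corrections are NOT significant and this non-relativistic result is a good approximation.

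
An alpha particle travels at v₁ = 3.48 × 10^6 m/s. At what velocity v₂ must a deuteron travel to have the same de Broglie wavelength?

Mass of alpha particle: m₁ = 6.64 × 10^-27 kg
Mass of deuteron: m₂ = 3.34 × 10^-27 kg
v₂ = 6.92 × 10^6 m/s

For equal de Broglie wavelengths: λ₁ = λ₂

h/(m₁v₁) = h/(m₂v₂)
m₁v₁ = m₂v₂
v₂ = v₁ · (m₁/m₂)

v₂ = 3.48 × 10^6 m/s × (6.64 × 10^-27 kg / 3.34 × 10^-27 kg)
v₂ = 6.92 × 10^6 m/s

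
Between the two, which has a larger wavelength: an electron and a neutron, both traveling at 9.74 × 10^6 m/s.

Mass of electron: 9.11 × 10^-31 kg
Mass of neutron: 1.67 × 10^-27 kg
The electron has the longer wavelength.

Using λ = h/(mv), since both particles have the same velocity, the wavelength depends only on mass.

For electron: λ₁ = h/(m₁v) = 7.47 × 10^-11 m
For neutron: λ₂ = h/(m₂v) = 4.07 × 10^-14 m

Since λ ∝ 1/m at constant velocity, the lighter particle has the longer wavelength.

The electron has the longer de Broglie wavelength.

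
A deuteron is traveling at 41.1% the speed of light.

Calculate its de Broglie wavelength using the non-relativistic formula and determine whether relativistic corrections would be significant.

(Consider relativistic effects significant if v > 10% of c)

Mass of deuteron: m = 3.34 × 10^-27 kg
Yes, relativistic corrections are needed.

Using the non-relativistic de Broglie formula λ = h/(mv):

v = 41.1% × c = 1.232 × 10^8 m/s

λ = h/(mv)
λ = (6.626 × 10^-34 J·s) / (3.34 × 10^-27 kg × 1.232 × 10^8 m/s)
λ = 1.61 × 10^-15 m

Since v = 41.1% of c > 10% of c, relativistic corrections ARE significant and the actual wavelength would differ from this non-relativistic estimate.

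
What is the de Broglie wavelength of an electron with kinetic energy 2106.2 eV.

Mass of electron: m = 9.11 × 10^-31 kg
2.67 × 10^-11 m

Using λ = h/√(2mKE):

First convert KE to Joules: KE = 2106.2 eV = 3.375 × 10^-16 J

λ = h/√(2mKE)
λ = (6.626 × 10^-34 J·s) / √(2 × 9.11 × 10^-31 kg × 3.375 × 10^-16 J)
λ = 2.67 × 10^-11 m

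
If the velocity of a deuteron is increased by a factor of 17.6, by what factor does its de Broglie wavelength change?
The wavelength decreases by a factor of 17.6.

From λ = h/(mv), the wavelength is inversely proportional to velocity:

λ ∝ 1/v

If v → 17.6v, then λ → λ/17.6

When velocity is increased by a factor of 17.6, the wavelength decreases by a factor of 17.6.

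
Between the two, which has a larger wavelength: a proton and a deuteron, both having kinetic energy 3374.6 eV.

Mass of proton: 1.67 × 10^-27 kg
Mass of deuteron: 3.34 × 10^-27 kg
The proton has the longer wavelength.

Using λ = h/√(2mKE):

For proton: λ₁ = h/√(2m₁KE) = 4.93 × 10^-13 m
For deuteron: λ₂ = h/√(2m₂KE) = 3.49 × 10^-13 m

Since λ ∝ 1/√m at constant kinetic energy, the lighter particle has the longer wavelength.

The proton has the longer de Broglie wavelength.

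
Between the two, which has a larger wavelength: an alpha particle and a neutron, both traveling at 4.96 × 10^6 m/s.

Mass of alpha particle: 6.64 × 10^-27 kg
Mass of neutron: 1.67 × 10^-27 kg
The neutron has the longer wavelength.

Using λ = h/(mv), since both particles have the same velocity, the wavelength depends only on mass.

For alpha particle: λ₁ = h/(m₁v) = 2.01 × 10^-14 m
For neutron: λ₂ = h/(m₂v) = 8.00 × 10^-14 m

Since λ ∝ 1/m at constant velocity, the lighter particle has the longer wavelength.

The neutron has the longer de Broglie wavelength.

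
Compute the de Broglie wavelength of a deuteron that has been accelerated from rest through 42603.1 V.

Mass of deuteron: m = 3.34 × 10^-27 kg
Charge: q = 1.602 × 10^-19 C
9.81 × 10^-14 m

When a particle is accelerated through voltage V, it gains kinetic energy KE = qV.

The de Broglie wavelength is then λ = h/√(2mqV):

λ = h/√(2mqV)
λ = (6.626 × 10^-34 J·s) / √(2 × 3.34 × 10^-27 kg × 1.602 × 10^-19 C × 42603.1 V)
λ = 9.81 × 10^-14 m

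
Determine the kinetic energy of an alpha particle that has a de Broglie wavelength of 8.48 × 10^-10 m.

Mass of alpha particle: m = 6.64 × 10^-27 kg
4.60 × 10^-23 J (or 2.87 × 10^-4 eV)

From λ = h/√(2mKE), we solve for KE:

λ² = h²/(2mKE)
KE = h²/(2mλ²)
KE = (6.626 × 10^-34 J·s)² / (2 × 6.64 × 10^-27 kg × (8.48 × 10^-10 m)²)
KE = 4.60 × 10^-23 J
KE = 2.87 × 10^-4 eV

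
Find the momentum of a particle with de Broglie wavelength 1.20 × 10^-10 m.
5.52 × 10^-24 kg·m/s

From the de Broglie relation λ = h/p, we solve for p:

p = h/λ
p = (6.626 × 10^-34 J·s) / (1.20 × 10^-10 m)
p = 5.52 × 10^-24 kg·m/s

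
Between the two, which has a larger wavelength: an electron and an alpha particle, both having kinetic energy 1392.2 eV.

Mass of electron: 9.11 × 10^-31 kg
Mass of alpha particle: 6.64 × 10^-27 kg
The electron has the longer wavelength.

Using λ = h/√(2mKE):

For electron: λ₁ = h/√(2m₁KE) = 3.29 × 10^-11 m
For alpha particle: λ₂ = h/√(2m₂KE) = 3.85 × 10^-13 m

Since λ ∝ 1/√m at constant kinetic energy, the lighter particle has the longer wavelength.

The electron has the longer de Broglie wavelength.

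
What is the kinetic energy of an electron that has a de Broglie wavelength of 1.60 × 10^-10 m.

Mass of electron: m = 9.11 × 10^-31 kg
9.41 × 10^-18 J (or 58.7 eV)

From λ = h/√(2mKE), we solve for KE:

λ² = h²/(2mKE)
KE = h²/(2mλ²)
KE = (6.626 × 10^-34 J·s)² / (2 × 9.11 × 10^-31 kg × (1.60 × 10^-10 m)²)
KE = 9.41 × 10^-18 J
KE = 58.7 eV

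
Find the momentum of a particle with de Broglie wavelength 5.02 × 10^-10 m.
1.32 × 10^-24 kg·m/s

From the de Broglie relation λ = h/p, we solve for p:

p = h/λ
p = (6.626 × 10^-34 J·s) / (5.02 × 10^-10 m)
p = 1.32 × 10^-24 kg·m/s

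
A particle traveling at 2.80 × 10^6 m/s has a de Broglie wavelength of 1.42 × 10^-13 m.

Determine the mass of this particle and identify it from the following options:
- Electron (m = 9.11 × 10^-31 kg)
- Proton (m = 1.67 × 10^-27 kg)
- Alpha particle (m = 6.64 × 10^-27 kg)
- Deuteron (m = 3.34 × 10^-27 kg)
The particle is a proton.

From λ = h/(mv), solve for mass:

m = h/(λv)
m = (6.626 × 10^-34 J·s) / (1.42 × 10^-13 m × 2.80 × 10^6 m/s)
m = 1.67 × 10^-27 kg

Comparing with the listed masses, this is closest to a proton.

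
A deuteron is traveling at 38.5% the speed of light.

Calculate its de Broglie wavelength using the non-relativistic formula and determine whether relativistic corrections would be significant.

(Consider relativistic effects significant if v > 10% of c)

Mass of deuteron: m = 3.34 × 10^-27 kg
Yes, relativistic corrections are needed.

Using the non-relativistic de Broglie formula λ = h/(mv):

v = 38.5% × c = 1.154 × 10^8 m/s

λ = h/(mv)
λ = (6.626 × 10^-34 J·s) / (3.34 × 10^-27 kg × 1.154 × 10^8 m/s)
λ = 1.72 × 10^-15 m

Since v = 38.5% of c > 10% of c, relativistic corrections ARE significant and the actual wavelength would differ from this non-relativistic estimate.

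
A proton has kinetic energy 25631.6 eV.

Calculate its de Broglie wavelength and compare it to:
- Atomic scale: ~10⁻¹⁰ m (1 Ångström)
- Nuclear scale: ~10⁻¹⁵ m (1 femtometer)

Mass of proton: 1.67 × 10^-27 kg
λ = 1.79 × 10^-13 m, which is between nuclear and atomic scales.

Using λ = h/√(2mKE):

KE = 25631.6 eV = 4.107 × 10^-15 J

λ = h/√(2mKE)
λ = (6.626 × 10^-34 J·s) / √(2 × 1.67 × 10^-27 kg × 4.107 × 10^-15 J)
λ = 1.79 × 10^-13 m

Comparison:
- Atomic scale (10⁻¹⁰ m): λ is 0.0018× this size
- Nuclear scale (10⁻¹⁵ m): λ is 1.8e+02× this size

The wavelength is between nuclear and atomic scales.

This wavelength is appropriate for probing atomic structure but too large for nuclear physics experiments.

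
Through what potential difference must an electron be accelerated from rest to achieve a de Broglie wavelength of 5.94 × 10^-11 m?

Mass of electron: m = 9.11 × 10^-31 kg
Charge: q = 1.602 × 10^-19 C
426 V

From λ = h/√(2mqV), we solve for V:

λ² = h²/(2mqV)
V = h²/(2mqλ²)
V = (6.626 × 10^-34 J·s)² / (2 × 9.11 × 10^-31 kg × 1.602 × 10^-19 C × (5.94 × 10^-11 m)²)
V = 426 V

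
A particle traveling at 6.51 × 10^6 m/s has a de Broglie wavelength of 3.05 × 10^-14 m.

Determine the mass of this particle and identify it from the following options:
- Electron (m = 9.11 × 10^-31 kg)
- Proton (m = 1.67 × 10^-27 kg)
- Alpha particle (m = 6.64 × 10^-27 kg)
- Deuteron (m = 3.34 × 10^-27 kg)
The particle is a deuteron.

From λ = h/(mv), solve for mass:

m = h/(λv)
m = (6.626 × 10^-34 J·s) / (3.05 × 10^-14 m × 6.51 × 10^6 m/s)
m = 3.34 × 10^-27 kg

Comparing with the listed masses, this is closest to a deuteron.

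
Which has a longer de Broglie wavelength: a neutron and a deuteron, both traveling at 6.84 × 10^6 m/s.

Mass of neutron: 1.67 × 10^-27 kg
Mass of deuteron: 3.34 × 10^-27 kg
The neutron has the longer wavelength.

Using λ = h/(mv), since both particles have the same velocity, the wavelength depends only on mass.

For neutron: λ₁ = h/(m₁v) = 5.80 × 10^-14 m
For deuteron: λ₂ = h/(m₂v) = 2.90 × 10^-14 m

Since λ ∝ 1/m at constant velocity, the lighter particle has the longer wavelength.

The neutron has the longer de Broglie wavelength.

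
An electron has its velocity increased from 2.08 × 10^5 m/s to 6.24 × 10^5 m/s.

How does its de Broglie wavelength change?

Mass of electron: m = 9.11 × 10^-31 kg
The wavelength decreases by a factor of 3.

Using λ = h/(mv):

Initial wavelength: λ₁ = h/(mv₁) = 3.50 × 10^-9 m
Final wavelength: λ₂ = h/(mv₂) = 1.17 × 10^-9 m

Since λ ∝ 1/v, when velocity increases by a factor of 3, the wavelength decreases by a factor of 3.

λ₂/λ₁ = v₁/v₂ = 1/3

The wavelength decreases by a factor of 3.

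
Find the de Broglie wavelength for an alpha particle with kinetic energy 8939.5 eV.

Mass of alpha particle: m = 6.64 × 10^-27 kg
1.52 × 10^-13 m

Using λ = h/√(2mKE):

First convert KE to Joules: KE = 8939.5 eV = 1.432 × 10^-15 J

λ = h/√(2mKE)
λ = (6.626 × 10^-34 J·s) / √(2 × 6.64 × 10^-27 kg × 1.432 × 10^-15 J)
λ = 1.52 × 10^-13 m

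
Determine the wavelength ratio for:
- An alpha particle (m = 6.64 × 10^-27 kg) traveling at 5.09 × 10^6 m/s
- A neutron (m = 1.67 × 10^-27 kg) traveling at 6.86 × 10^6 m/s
λ₁/λ₂ = 0.339

Using λ = h/(mv):

λ₁ = h/(m₁v₁) = 1.96 × 10^-14 m
λ₂ = h/(m₂v₂) = 5.78 × 10^-14 m

Ratio λ₁/λ₂ = (m₂v₂)/(m₁v₁)
         = (1.67 × 10^-27 kg × 6.86 × 10^6 m/s) / (6.64 × 10^-27 kg × 5.09 × 10^6 m/s)
         = 0.339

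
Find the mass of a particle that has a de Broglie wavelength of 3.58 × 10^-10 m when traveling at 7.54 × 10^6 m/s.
2.45 × 10^-31 kg

From the de Broglie relation λ = h/(mv), we solve for m:

m = h/(λv)
m = (6.626 × 10^-34 J·s) / (3.58 × 10^-10 m × 7.54 × 10^6 m/s)
m = 2.45 × 10^-31 kg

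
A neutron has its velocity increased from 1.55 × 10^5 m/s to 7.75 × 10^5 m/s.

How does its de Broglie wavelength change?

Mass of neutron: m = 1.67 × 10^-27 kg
The wavelength decreases by a factor of 5.

Using λ = h/(mv):

Initial wavelength: λ₁ = h/(mv₁) = 2.56 × 10^-12 m
Final wavelength: λ₂ = h/(mv₂) = 5.12 × 10^-13 m

Since λ ∝ 1/v, when velocity increases by a factor of 5, the wavelength decreases by a factor of 5.

λ₂/λ₁ = v₁/v₂ = 1/5

The wavelength decreases by a factor of 5.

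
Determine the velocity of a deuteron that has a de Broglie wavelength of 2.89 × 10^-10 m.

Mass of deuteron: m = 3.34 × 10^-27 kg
6.86 × 10^2 m/s

From the de Broglie relation λ = h/(mv), we solve for v:

v = h/(mλ)
v = (6.626 × 10^-34 J·s) / (3.34 × 10^-27 kg × 2.89 × 10^-10 m)
v = 6.86 × 10^2 m/s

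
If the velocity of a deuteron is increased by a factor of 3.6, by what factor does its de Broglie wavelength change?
The wavelength decreases by a factor of 3.6.

From λ = h/(mv), the wavelength is inversely proportional to velocity:

λ ∝ 1/v

If v → 3.6v, then λ → λ/3.6

When velocity is increased by a factor of 3.6, the wavelength decreases by a factor of 3.6.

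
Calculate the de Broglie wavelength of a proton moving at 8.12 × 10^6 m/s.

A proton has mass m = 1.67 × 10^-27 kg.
4.89 × 10^-14 m

Using the de Broglie relation λ = h/(mv):

λ = h/(mv)
λ = (6.626 × 10^-34 J·s) / (1.67 × 10^-27 kg × 8.12 × 10^6 m/s)
λ = 4.89 × 10^-14 m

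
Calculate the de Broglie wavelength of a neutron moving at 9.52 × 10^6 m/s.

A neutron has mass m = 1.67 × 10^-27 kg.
4.17 × 10^-14 m

Using the de Broglie relation λ = h/(mv):

λ = h/(mv)
λ = (6.626 × 10^-34 J·s) / (1.67 × 10^-27 kg × 9.52 × 10^6 m/s)
λ = 4.17 × 10^-14 m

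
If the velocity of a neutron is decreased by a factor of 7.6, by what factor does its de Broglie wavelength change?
The wavelength increases by a factor of 7.6.

From λ = h/(mv), the wavelength is inversely proportional to velocity:

λ ∝ 1/v

If v → v/7.6, then λ → 7.6λ

When velocity is decreased by a factor of 7.6, the wavelength increases by a factor of 7.6.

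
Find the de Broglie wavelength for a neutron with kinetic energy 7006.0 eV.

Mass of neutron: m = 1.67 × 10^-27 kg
3.42 × 10^-13 m

Using λ = h/√(2mKE):

First convert KE to Joules: KE = 7006.0 eV = 1.122 × 10^-15 J

λ = h/√(2mKE)
λ = (6.626 × 10^-34 J·s) / √(2 × 1.67 × 10^-27 kg × 1.122 × 10^-15 J)
λ = 3.42 × 10^-13 m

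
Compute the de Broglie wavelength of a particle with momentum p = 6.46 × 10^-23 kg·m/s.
1.03 × 10^-11 m

Using the de Broglie relation λ = h/p:

λ = h/p
λ = (6.626 × 10^-34 J·s) / (6.46 × 10^-23 kg·m/s)
λ = 1.03 × 10^-11 m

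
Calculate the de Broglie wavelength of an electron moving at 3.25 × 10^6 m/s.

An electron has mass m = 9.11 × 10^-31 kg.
2.24 × 10^-10 m

Using the de Broglie relation λ = h/(mv):

λ = h/(mv)
λ = (6.626 × 10^-34 J·s) / (9.11 × 10^-31 kg × 3.25 × 10^6 m/s)
λ = 2.24 × 10^-10 m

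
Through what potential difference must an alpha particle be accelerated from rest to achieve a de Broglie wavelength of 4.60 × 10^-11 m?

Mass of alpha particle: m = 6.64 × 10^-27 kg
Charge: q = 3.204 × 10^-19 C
4.88 × 10^-2 V

From λ = h/√(2mqV), we solve for V:

λ² = h²/(2mqV)
V = h²/(2mqλ²)
V = (6.626 × 10^-34 J·s)² / (2 × 6.64 × 10^-27 kg × 3.204 × 10^-19 C × (4.60 × 10^-11 m)²)
V = 4.88 × 10^-2 V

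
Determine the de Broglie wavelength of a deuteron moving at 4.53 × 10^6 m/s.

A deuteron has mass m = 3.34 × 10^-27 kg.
4.38 × 10^-14 m

Using the de Broglie relation λ = h/(mv):

λ = h/(mv)
λ = (6.626 × 10^-34 J·s) / (3.34 × 10^-27 kg × 4.53 × 10^6 m/s)
λ = 4.38 × 10^-14 m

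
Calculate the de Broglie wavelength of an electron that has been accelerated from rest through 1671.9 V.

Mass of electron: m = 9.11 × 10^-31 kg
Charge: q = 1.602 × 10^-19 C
3.00 × 10^-11 m

When a particle is accelerated through voltage V, it gains kinetic energy KE = qV.

The de Broglie wavelength is then λ = h/√(2mqV):

λ = h/√(2mqV)
λ = (6.626 × 10^-34 J·s) / √(2 × 9.11 × 10^-31 kg × 1.602 × 10^-19 C × 1671.9 V)
λ = 3.00 × 10^-11 m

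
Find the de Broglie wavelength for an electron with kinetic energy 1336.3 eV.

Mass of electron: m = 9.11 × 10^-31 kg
3.35 × 10^-11 m

Using λ = h/√(2mKE):

First convert KE to Joules: KE = 1336.3 eV = 2.141 × 10^-16 J

λ = h/√(2mKE)
λ = (6.626 × 10^-34 J·s) / √(2 × 9.11 × 10^-31 kg × 2.141 × 10^-16 J)
λ = 3.35 × 10^-11 m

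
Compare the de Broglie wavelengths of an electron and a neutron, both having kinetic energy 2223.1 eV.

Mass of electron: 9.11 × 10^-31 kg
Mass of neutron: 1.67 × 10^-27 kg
The electron has the longer wavelength.

Using λ = h/√(2mKE):

For electron: λ₁ = h/√(2m₁KE) = 2.60 × 10^-11 m
For neutron: λ₂ = h/√(2m₂KE) = 6.07 × 10^-13 m

Since λ ∝ 1/√m at constant kinetic energy, the lighter particle has the longer wavelength.

The electron has the longer de Broglie wavelength.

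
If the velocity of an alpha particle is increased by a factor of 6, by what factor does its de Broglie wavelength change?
The wavelength decreases by a factor of 6.

From λ = h/(mv), the wavelength is inversely proportional to velocity:

λ ∝ 1/v

If v → 6v, then λ → λ/6

When velocity is increased by a factor of 6, the wavelength decreases by a factor of 6.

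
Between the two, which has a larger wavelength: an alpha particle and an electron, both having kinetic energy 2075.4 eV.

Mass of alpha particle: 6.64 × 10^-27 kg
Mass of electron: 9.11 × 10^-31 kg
The electron has the longer wavelength.

Using λ = h/√(2mKE):

For alpha particle: λ₁ = h/√(2m₁KE) = 3.15 × 10^-13 m
For electron: λ₂ = h/√(2m₂KE) = 2.69 × 10^-11 m

Since λ ∝ 1/√m at constant kinetic energy, the lighter particle has the longer wavelength.

The electron has the longer de Broglie wavelength.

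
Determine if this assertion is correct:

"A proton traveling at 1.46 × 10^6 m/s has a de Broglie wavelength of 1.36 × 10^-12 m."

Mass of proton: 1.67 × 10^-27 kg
False

The claim is incorrect.

Using λ = h/(mv):
λ = (6.626 × 10^-34 J·s) / (1.67 × 10^-27 kg × 1.46 × 10^6 m/s)
λ = 2.72 × 10^-13 m

The actual wavelength differs from the claimed 1.36 × 10^-12 m.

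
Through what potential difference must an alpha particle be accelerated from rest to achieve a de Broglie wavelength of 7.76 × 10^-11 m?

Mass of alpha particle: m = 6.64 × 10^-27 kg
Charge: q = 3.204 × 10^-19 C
1.71 × 10^-2 V

From λ = h/√(2mqV), we solve for V:

λ² = h²/(2mqV)
V = h²/(2mqλ²)
V = (6.626 × 10^-34 J·s)² / (2 × 6.64 × 10^-27 kg × 3.204 × 10^-19 C × (7.76 × 10^-11 m)²)
V = 1.71 × 10^-2 V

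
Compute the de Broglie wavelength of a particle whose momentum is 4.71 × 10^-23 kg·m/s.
1.41 × 10^-11 m

Using the de Broglie relation λ = h/p:

λ = h/p
λ = (6.626 × 10^-34 J·s) / (4.71 × 10^-23 kg·m/s)
λ = 1.41 × 10^-11 m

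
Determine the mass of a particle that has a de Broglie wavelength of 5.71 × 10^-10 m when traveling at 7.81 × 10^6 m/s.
1.49 × 10^-31 kg

From the de Broglie relation λ = h/(mv), we solve for m:

m = h/(λv)
m = (6.626 × 10^-34 J·s) / (5.71 × 10^-10 m × 7.81 × 10^6 m/s)
m = 1.49 × 10^-31 kg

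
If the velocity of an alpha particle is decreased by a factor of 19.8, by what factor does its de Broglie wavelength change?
The wavelength increases by a factor of 19.8.

From λ = h/(mv), the wavelength is inversely proportional to velocity:

λ ∝ 1/v

If v → v/19.8, then λ → 19.8λ

When velocity is decreased by a factor of 19.8, the wavelength increases by a factor of 19.8.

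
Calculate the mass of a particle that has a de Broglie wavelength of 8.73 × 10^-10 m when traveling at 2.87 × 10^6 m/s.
2.64 × 10^-31 kg

From the de Broglie relation λ = h/(mv), we solve for m:

m = h/(λv)
m = (6.626 × 10^-34 J·s) / (8.73 × 10^-10 m × 2.87 × 10^6 m/s)
m = 2.64 × 10^-31 kg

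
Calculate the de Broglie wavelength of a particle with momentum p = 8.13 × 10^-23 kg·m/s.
8.15 × 10^-12 m

Using the de Broglie relation λ = h/p:

λ = h/p
λ = (6.626 × 10^-34 J·s) / (8.13 × 10^-23 kg·m/s)
λ = 8.15 × 10^-12 m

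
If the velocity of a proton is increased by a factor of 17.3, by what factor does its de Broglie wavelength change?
The wavelength decreases by a factor of 17.3.

From λ = h/(mv), the wavelength is inversely proportional to velocity:

λ ∝ 1/v

If v → 17.3v, then λ → λ/17.3

When velocity is increased by a factor of 17.3, the wavelength decreases by a factor of 17.3.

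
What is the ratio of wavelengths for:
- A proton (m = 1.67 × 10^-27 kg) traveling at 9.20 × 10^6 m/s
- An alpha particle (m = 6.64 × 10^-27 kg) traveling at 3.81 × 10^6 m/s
λ₁/λ₂ = 1.65

Using λ = h/(mv):

λ₁ = h/(m₁v₁) = 4.31 × 10^-14 m
λ₂ = h/(m₂v₂) = 2.62 × 10^-14 m

Ratio λ₁/λ₂ = (m₂v₂)/(m₁v₁)
         = (6.64 × 10^-27 kg × 3.81 × 10^6 m/s) / (1.67 × 10^-27 kg × 9.20 × 10^6 m/s)
         = 1.65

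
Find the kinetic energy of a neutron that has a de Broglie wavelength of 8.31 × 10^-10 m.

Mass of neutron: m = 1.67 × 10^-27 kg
1.90 × 10^-22 J (or 1.19 × 10^-3 eV)

From λ = h/√(2mKE), we solve for KE:

λ² = h²/(2mKE)
KE = h²/(2mλ²)
KE = (6.626 × 10^-34 J·s)² / (2 × 1.67 × 10^-27 kg × (8.31 × 10^-10 m)²)
KE = 1.90 × 10^-22 J
KE = 1.19 × 10^-3 eV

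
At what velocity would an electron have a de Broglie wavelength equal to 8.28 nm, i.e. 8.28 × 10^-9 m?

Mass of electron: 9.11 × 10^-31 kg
8.78 × 10^4 m/s

From λ = h/(mv), solve for v:

v = h/(mλ)
v = (6.626 × 10^-34 J·s) / (9.11 × 10^-31 kg × 8.28 × 10^-9 m)
v = 8.78 × 10^4 m/s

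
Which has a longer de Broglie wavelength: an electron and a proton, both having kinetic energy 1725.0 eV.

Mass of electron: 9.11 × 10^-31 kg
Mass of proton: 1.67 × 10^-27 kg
The electron has the longer wavelength.

Using λ = h/√(2mKE):

For electron: λ₁ = h/√(2m₁KE) = 2.95 × 10^-11 m
For proton: λ₂ = h/√(2m₂KE) = 6.90 × 10^-13 m

Since λ ∝ 1/√m at constant kinetic energy, the lighter particle has the longer wavelength.

The electron has the longer de Broglie wavelength.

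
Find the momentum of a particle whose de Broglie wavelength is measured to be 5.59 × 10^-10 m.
1.19 × 10^-24 kg·m/s

From the de Broglie relation λ = h/p, we solve for p:

p = h/λ
p = (6.626 × 10^-34 J·s) / (5.59 × 10^-10 m)
p = 1.19 × 10^-24 kg·m/s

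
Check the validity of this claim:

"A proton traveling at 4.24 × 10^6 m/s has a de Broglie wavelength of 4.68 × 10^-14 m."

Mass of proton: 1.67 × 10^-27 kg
False

The claim is incorrect.

Using λ = h/(mv):
λ = (6.626 × 10^-34 J·s) / (1.67 × 10^-27 kg × 4.24 × 10^6 m/s)
λ = 9.36 × 10^-14 m

The actual wavelength differs from the claimed 4.68 × 10^-14 m.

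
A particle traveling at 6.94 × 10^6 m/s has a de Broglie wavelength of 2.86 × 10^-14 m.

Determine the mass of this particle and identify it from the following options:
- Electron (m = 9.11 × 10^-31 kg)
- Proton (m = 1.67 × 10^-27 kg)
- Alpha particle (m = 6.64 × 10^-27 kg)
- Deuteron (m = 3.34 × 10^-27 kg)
The particle is a deuteron.

From λ = h/(mv), solve for mass:

m = h/(λv)
m = (6.626 × 10^-34 J·s) / (2.86 × 10^-14 m × 6.94 × 10^6 m/s)
m = 3.34 × 10^-27 kg

Comparing with the listed masses, this is closest to a deuteron.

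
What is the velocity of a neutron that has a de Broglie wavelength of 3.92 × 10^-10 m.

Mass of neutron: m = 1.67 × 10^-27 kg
1.01 × 10^3 m/s

From the de Broglie relation λ = h/(mv), we solve for v:

v = h/(mλ)
v = (6.626 × 10^-34 J·s) / (1.67 × 10^-27 kg × 3.92 × 10^-10 m)
v = 1.01 × 10^3 m/s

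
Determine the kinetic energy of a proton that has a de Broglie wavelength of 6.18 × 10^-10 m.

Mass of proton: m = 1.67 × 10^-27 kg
3.44 × 10^-22 J (or 2.15 × 10^-3 eV)

From λ = h/√(2mKE), we solve for KE:

λ² = h²/(2mKE)
KE = h²/(2mλ²)
KE = (6.626 × 10^-34 J·s)² / (2 × 1.67 × 10^-27 kg × (6.18 × 10^-10 m)²)
KE = 3.44 × 10^-22 J
KE = 2.15 × 10^-3 eV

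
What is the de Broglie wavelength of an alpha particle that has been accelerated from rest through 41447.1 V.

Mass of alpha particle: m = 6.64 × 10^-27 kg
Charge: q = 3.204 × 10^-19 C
4.99 × 10^-14 m

When a particle is accelerated through voltage V, it gains kinetic energy KE = qV.

The de Broglie wavelength is then λ = h/√(2mqV):

λ = h/√(2mqV)
λ = (6.626 × 10^-34 J·s) / √(2 × 6.64 × 10^-27 kg × 3.204 × 10^-19 C × 41447.1 V)
λ = 4.99 × 10^-14 m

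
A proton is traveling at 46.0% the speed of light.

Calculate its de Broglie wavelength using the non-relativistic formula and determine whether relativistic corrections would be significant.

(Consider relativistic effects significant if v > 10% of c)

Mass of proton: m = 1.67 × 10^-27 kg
Yes, relativistic corrections are needed.

Using the non-relativistic de Broglie formula λ = h/(mv):

v = 46.0% × c = 1.379 × 10^8 m/s

λ = h/(mv)
λ = (6.626 × 10^-34 J·s) / (1.67 × 10^-27 kg × 1.379 × 10^8 m/s)
λ = 2.88 × 10^-15 m

Since v = 46.0% of c > 10% of c, relativistic corrections ARE significant and the actual wavelength would differ from this non-relativistic estimate.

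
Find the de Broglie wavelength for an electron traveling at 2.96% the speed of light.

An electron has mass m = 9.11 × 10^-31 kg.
8.20 × 10^-11 m

Using the de Broglie relation λ = h/(mv):

v = 2.96% × c = 8.874 × 10^6 m/s

λ = h/(mv)
λ = (6.626 × 10^-34 J·s) / (9.11 × 10^-31 kg × 8.874 × 10^6 m/s)
λ = 8.20 × 10^-11 m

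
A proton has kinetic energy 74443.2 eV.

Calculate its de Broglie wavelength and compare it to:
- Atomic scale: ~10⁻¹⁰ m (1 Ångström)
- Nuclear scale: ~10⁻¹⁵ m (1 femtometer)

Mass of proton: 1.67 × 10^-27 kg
λ = 1.05 × 10^-13 m, which is between nuclear and atomic scales.

Using λ = h/√(2mKE):

KE = 74443.2 eV = 1.193 × 10^-14 J

λ = h/√(2mKE)
λ = (6.626 × 10^-34 J·s) / √(2 × 1.67 × 10^-27 kg × 1.193 × 10^-14 J)
λ = 1.05 × 10^-13 m

Comparison:
- Atomic scale (10⁻¹⁰ m): λ is 0.001× this size
- Nuclear scale (10⁻¹⁵ m): λ is 1e+02× this size

The wavelength is between nuclear and atomic scales.

This wavelength is appropriate for probing atomic structure but too large for nuclear physics experiments.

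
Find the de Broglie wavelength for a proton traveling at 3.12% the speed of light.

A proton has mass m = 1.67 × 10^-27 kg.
4.24 × 10^-14 m

Using the de Broglie relation λ = h/(mv):

v = 3.12% × c = 9.354 × 10^6 m/s

λ = h/(mv)
λ = (6.626 × 10^-34 J·s) / (1.67 × 10^-27 kg × 9.354 × 10^6 m/s)
λ = 4.24 × 10^-14 m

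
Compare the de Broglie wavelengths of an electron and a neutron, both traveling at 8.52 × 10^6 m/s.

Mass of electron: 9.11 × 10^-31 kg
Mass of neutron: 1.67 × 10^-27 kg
The electron has the longer wavelength.

Using λ = h/(mv), since both particles have the same velocity, the wavelength depends only on mass.

For electron: λ₁ = h/(m₁v) = 8.54 × 10^-11 m
For neutron: λ₂ = h/(m₂v) = 4.66 × 10^-14 m

Since λ ∝ 1/m at constant velocity, the lighter particle has the longer wavelength.

The electron has the longer de Broglie wavelength.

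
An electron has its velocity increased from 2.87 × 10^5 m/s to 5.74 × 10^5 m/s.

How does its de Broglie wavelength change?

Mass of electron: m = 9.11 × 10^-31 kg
The wavelength decreases by a factor of 2.

Using λ = h/(mv):

Initial wavelength: λ₁ = h/(mv₁) = 2.53 × 10^-9 m
Final wavelength: λ₂ = h/(mv₂) = 1.27 × 10^-9 m

Since λ ∝ 1/v, when velocity increases by a factor of 2, the wavelength decreases by a factor of 2.

λ₂/λ₁ = v₁/v₂ = 1/2

The wavelength decreases by a factor of 2.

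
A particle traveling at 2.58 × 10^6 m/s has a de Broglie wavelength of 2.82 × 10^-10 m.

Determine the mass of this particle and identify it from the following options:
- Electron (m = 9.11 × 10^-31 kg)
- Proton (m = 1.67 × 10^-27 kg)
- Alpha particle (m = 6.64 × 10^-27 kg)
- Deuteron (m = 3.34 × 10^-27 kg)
The particle is an electron.

From λ = h/(mv), solve for mass:

m = h/(λv)
m = (6.626 × 10^-34 J·s) / (2.82 × 10^-10 m × 2.58 × 10^6 m/s)
m = 9.11 × 10^-31 kg

Comparing with the listed masses, this is closest to an electron.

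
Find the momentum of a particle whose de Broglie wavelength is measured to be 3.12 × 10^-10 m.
2.12 × 10^-24 kg·m/s

From the de Broglie relation λ = h/p, we solve for p:

p = h/λ
p = (6.626 × 10^-34 J·s) / (3.12 × 10^-10 m)
p = 2.12 × 10^-24 kg·m/s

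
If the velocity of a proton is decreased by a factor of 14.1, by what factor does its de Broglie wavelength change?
The wavelength increases by a factor of 14.1.

From λ = h/(mv), the wavelength is inversely proportional to velocity:

λ ∝ 1/v

If v → v/14.1, then λ → 14.1λ

When velocity is decreased by a factor of 14.1, the wavelength increases by a factor of 14.1.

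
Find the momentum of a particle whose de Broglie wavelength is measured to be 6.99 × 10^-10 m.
9.48 × 10^-25 kg·m/s

From the de Broglie relation λ = h/p, we solve for p:

p = h/λ
p = (6.626 × 10^-34 J·s) / (6.99 × 10^-10 m)
p = 9.48 × 10^-25 kg·m/s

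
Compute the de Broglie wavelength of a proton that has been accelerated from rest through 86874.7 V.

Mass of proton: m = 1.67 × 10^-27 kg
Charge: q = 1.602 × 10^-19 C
9.72 × 10^-14 m

When a particle is accelerated through voltage V, it gains kinetic energy KE = qV.

The de Broglie wavelength is then λ = h/√(2mqV):

λ = h/√(2mqV)
λ = (6.626 × 10^-34 J·s) / √(2 × 1.67 × 10^-27 kg × 1.602 × 10^-19 C × 86874.7 V)
λ = 9.72 × 10^-14 m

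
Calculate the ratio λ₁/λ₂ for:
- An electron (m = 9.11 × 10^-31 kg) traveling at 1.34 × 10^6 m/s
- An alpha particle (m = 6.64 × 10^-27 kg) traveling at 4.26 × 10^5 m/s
λ₁/λ₂ = 2.32 × 10^3

Using λ = h/(mv):

λ₁ = h/(m₁v₁) = 5.43 × 10^-10 m
λ₂ = h/(m₂v₂) = 2.34 × 10^-13 m

Ratio λ₁/λ₂ = (m₂v₂)/(m₁v₁)
         = (6.64 × 10^-27 kg × 4.26 × 10^5 m/s) / (9.11 × 10^-31 kg × 1.34 × 10^6 m/s)
         = 2.32 × 10^3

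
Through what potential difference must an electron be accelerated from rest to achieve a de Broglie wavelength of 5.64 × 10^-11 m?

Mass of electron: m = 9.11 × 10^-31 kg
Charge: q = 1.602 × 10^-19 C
473 V

From λ = h/√(2mqV), we solve for V:

λ² = h²/(2mqV)
V = h²/(2mqλ²)
V = (6.626 × 10^-34 J·s)² / (2 × 9.11 × 10^-31 kg × 1.602 × 10^-19 C × (5.64 × 10^-11 m)²)
V = 473 V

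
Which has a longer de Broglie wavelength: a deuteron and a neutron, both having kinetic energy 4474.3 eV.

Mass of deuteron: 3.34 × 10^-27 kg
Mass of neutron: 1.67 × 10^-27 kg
The neutron has the longer wavelength.

Using λ = h/√(2mKE):

For deuteron: λ₁ = h/√(2m₁KE) = 3.03 × 10^-13 m
For neutron: λ₂ = h/√(2m₂KE) = 4.28 × 10^-13 m

Since λ ∝ 1/√m at constant kinetic energy, the lighter particle has the longer wavelength.

The neutron has the longer de Broglie wavelength.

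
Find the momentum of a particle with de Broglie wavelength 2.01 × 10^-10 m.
3.30 × 10^-24 kg·m/s

From the de Broglie relation λ = h/p, we solve for p:

p = h/λ
p = (6.626 × 10^-34 J·s) / (2.01 × 10^-10 m)
p = 3.30 × 10^-24 kg·m/s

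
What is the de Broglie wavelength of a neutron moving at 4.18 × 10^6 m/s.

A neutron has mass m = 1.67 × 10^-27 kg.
9.49 × 10^-14 m

Using the de Broglie relation λ = h/(mv):

λ = h/(mv)
λ = (6.626 × 10^-34 J·s) / (1.67 × 10^-27 kg × 4.18 × 10^6 m/s)
λ = 9.49 × 10^-14 m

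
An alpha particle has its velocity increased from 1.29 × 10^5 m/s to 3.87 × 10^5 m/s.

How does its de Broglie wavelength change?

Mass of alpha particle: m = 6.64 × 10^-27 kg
The wavelength decreases by a factor of 3.

Using λ = h/(mv):

Initial wavelength: λ₁ = h/(mv₁) = 7.74 × 10^-13 m
Final wavelength: λ₂ = h/(mv₂) = 2.58 × 10^-13 m

Since λ ∝ 1/v, when velocity increases by a factor of 3, the wavelength decreases by a factor of 3.

λ₂/λ₁ = v₁/v₂ = 1/3

The wavelength decreases by a factor of 3.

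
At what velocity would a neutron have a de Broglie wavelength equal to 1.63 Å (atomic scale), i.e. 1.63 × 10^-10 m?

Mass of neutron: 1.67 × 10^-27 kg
2.43 × 10^3 m/s

From λ = h/(mv), solve for v:

v = h/(mλ)
v = (6.626 × 10^-34 J·s) / (1.67 × 10^-27 kg × 1.63 × 10^-10 m)
v = 2.43 × 10^3 m/s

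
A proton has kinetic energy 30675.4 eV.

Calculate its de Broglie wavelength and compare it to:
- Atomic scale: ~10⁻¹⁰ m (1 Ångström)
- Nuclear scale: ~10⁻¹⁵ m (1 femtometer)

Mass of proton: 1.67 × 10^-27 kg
λ = 1.64 × 10^-13 m, which is between nuclear and atomic scales.

Using λ = h/√(2mKE):

KE = 30675.4 eV = 4.915 × 10^-15 J

λ = h/√(2mKE)
λ = (6.626 × 10^-34 J·s) / √(2 × 1.67 × 10^-27 kg × 4.915 × 10^-15 J)
λ = 1.64 × 10^-13 m

Comparison:
- Atomic scale (10⁻¹⁰ m): λ is 0.0016× this size
- Nuclear scale (10⁻¹⁵ m): λ is 1.6e+02× this size

The wavelength is between nuclear and atomic scales.

This wavelength is appropriate for probing atomic structure but too large for nuclear physics experiments.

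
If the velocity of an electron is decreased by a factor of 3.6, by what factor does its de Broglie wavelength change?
The wavelength increases by a factor of 3.6.

From λ = h/(mv), the wavelength is inversely proportional to velocity:

λ ∝ 1/v

If v → v/3.6, then λ → 3.6λ

When velocity is decreased by a factor of 3.6, the wavelength increases by a factor of 3.6.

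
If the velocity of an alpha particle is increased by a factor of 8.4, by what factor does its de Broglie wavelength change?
The wavelength decreases by a factor of 8.4.

From λ = h/(mv), the wavelength is inversely proportional to velocity:

λ ∝ 1/v

If v → 8.4v, then λ → λ/8.4

When velocity is increased by a factor of 8.4, the wavelength decreases by a factor of 8.4.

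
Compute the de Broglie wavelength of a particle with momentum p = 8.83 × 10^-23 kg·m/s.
7.50 × 10^-12 m

Using the de Broglie relation λ = h/p:

λ = h/p
λ = (6.626 × 10^-34 J·s) / (8.83 × 10^-23 kg·m/s)
λ = 7.50 × 10^-12 m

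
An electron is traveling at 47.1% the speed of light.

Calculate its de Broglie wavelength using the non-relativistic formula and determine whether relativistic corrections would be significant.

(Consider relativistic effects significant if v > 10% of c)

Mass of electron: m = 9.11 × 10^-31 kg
Yes, relativistic corrections are needed.

Using the non-relativistic de Broglie formula λ = h/(mv):

v = 47.1% × c = 1.412 × 10^8 m/s

λ = h/(mv)
λ = (6.626 × 10^-34 J·s) / (9.11 × 10^-31 kg × 1.412 × 10^8 m/s)
λ = 5.15 × 10^-12 m

Since v = 47.1% of c > 10% of c, relativistic corrections ARE significant and the actual wavelength would differ from this non-relativistic estimate.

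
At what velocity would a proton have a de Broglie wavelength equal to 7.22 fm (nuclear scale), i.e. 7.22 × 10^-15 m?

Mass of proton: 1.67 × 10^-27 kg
5.50 × 10^7 m/s

From λ = h/(mv), solve for v:

v = h/(mλ)
v = (6.626 × 10^-34 J·s) / (1.67 × 10^-27 kg × 7.22 × 10^-15 m)
v = 5.50 × 10^7 m/s

Note: This velocity is 18.3% of the speed of light, so relativistic corrections would be needed for a more accurate calculation.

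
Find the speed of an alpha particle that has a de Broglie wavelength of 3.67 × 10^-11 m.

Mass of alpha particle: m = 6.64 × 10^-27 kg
2.72 × 10^3 m/s

From the de Broglie relation λ = h/(mv), we solve for v:

v = h/(mλ)
v = (6.626 × 10^-34 J·s) / (6.64 × 10^-27 kg × 3.67 × 10^-11 m)
v = 2.72 × 10^3 m/s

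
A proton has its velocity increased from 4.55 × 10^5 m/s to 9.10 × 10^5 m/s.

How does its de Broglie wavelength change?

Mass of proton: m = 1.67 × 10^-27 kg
The wavelength decreases by a factor of 2.

Using λ = h/(mv):

Initial wavelength: λ₁ = h/(mv₁) = 8.72 × 10^-13 m
Final wavelength: λ₂ = h/(mv₂) = 4.36 × 10^-13 m

Since λ ∝ 1/v, when velocity increases by a factor of 2, the wavelength decreases by a factor of 2.

λ₂/λ₁ = v₁/v₂ = 1/2

The wavelength decreases by a factor of 2.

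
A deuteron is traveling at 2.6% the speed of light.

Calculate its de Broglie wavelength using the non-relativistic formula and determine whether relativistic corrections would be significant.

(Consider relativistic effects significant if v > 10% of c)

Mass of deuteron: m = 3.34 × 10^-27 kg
No, relativistic corrections are not needed.

Using the non-relativistic de Broglie formula λ = h/(mv):

v = 2.6% × c = 7.795 × 10^6 m/s

λ = h/(mv)
λ = (6.626 × 10^-34 J·s) / (3.34 × 10^-27 kg × 7.795 × 10^6 m/s)
λ = 2.55 × 10^-14 m

Since v = 2.6% of c < 10% of c, relativistic corrections are NOT significant and this non-relativistic result is a good approximation.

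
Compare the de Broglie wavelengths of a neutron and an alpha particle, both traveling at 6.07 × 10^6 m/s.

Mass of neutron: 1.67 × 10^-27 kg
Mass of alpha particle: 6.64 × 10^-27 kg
The neutron has the longer wavelength.

Using λ = h/(mv), since both particles have the same velocity, the wavelength depends only on mass.

For neutron: λ₁ = h/(m₁v) = 6.54 × 10^-14 m
For alpha particle: λ₂ = h/(m₂v) = 1.64 × 10^-14 m

Since λ ∝ 1/m at constant velocity, the lighter particle has the longer wavelength.

The neutron has the longer de Broglie wavelength.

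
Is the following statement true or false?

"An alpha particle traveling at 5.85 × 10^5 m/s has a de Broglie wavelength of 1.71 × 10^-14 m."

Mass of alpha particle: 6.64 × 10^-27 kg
False

The claim is incorrect.

Using λ = h/(mv):
λ = (6.626 × 10^-34 J·s) / (6.64 × 10^-27 kg × 5.85 × 10^5 m/s)
λ = 1.71 × 10^-13 m

The actual wavelength differs from the claimed 1.71 × 10^-14 m.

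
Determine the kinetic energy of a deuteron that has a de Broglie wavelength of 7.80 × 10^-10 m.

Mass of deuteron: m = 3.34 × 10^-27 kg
1.08 × 10^-22 J (or 6.74 × 10^-4 eV)

From λ = h/√(2mKE), we solve for KE:

λ² = h²/(2mKE)
KE = h²/(2mλ²)
KE = (6.626 × 10^-34 J·s)² / (2 × 3.34 × 10^-27 kg × (7.80 × 10^-10 m)²)
KE = 1.08 × 10^-22 J
KE = 6.74 × 10^-4 eV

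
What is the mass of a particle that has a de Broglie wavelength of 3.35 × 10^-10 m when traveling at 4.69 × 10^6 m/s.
4.22 × 10^-31 kg

From the de Broglie relation λ = h/(mv), we solve for m:

m = h/(λv)
m = (6.626 × 10^-34 J·s) / (3.35 × 10^-10 m × 4.69 × 10^6 m/s)
m = 4.22 × 10^-31 kg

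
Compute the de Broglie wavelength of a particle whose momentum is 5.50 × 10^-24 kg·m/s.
1.20 × 10^-10 m

Using the de Broglie relation λ = h/p:

λ = h/p
λ = (6.626 × 10^-34 J·s) / (5.50 × 10^-24 kg·m/s)
λ = 1.20 × 10^-10 m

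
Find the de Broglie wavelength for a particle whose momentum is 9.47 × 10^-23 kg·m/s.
7.00 × 10^-12 m

Using the de Broglie relation λ = h/p:

λ = h/p
λ = (6.626 × 10^-34 J·s) / (9.47 × 10^-23 kg·m/s)
λ = 7.00 × 10^-12 m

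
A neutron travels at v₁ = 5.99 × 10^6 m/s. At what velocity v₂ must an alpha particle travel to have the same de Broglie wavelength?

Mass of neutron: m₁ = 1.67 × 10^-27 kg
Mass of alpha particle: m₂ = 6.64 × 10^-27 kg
v₂ = 1.51 × 10^6 m/s

For equal de Broglie wavelengths: λ₁ = λ₂

h/(m₁v₁) = h/(m₂v₂)
m₁v₁ = m₂v₂
v₂ = v₁ · (m₁/m₂)

v₂ = 5.99 × 10^6 m/s × (1.67 × 10^-27 kg / 6.64 × 10^-27 kg)
v₂ = 1.51 × 10^6 m/s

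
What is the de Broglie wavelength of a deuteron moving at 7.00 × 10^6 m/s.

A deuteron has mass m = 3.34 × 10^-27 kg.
2.83 × 10^-14 m

Using the de Broglie relation λ = h/(mv):

λ = h/(mv)
λ = (6.626 × 10^-34 J·s) / (3.34 × 10^-27 kg × 7.00 × 10^6 m/s)
λ = 2.83 × 10^-14 m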